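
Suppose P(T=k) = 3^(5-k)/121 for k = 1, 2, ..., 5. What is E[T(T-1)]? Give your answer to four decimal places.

E[T(T-1)] = Σ t(t-1)·P(T=t)
 = 0·81/121 + 2·27/121 + 6·9/121 + 12·3/121 + 20·1/121
 = 0 + 54/121 + 54/121 + 36/121 + 20/121
 = 164/121

1.3554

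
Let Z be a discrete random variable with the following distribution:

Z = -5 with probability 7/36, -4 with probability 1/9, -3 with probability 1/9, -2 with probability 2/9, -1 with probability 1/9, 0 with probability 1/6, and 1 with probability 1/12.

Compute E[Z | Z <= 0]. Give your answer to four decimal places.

-2.5152

P(Z <= 0) = 7/36 + 1/9 + 1/9 + 2/9 + 1/9 + 1/6 = 11/12.
E[Z | Z <= 0] = [(-5)·7/36 + (-4)·1/9 + (-3)·1/9 + (-2)·2/9 + (-1)·1/9 + 0·1/6] / (11/12)
 = -83/36 / (11/12)
 = -83/33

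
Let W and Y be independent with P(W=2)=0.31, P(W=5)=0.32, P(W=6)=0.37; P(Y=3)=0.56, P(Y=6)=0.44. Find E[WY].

E[WY] = Σ_w Σ_y wy · P(W=w)P(Y=y)
 = 6·0.1736 + 12·0.1364 + 15·0.1792 + 30·0.1408 + 18·0.2072 + 36·0.1628
 = 1.0416 + 1.6368 + 2.688 + 4.224 + 3.7296 + 5.8608
 = 19.1808

19.1808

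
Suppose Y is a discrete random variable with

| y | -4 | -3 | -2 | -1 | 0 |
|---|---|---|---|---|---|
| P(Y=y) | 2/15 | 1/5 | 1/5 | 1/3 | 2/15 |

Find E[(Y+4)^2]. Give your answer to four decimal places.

E[(Y+4)^2] = Σ (y+4)^2·P(Y=y)
 = 0·2/15 + 1·1/5 + 4·1/5 + 9·1/3 + 16·2/15
 = 0 + 1/5 + 4/5 + 3 + 32/15
 = 92/15

6.1333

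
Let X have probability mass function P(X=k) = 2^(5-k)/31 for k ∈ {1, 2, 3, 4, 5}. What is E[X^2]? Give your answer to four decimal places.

4.5484

E[X^2] = Σ x^2·P(X=x)
 = 1·16/31 + 4·8/31 + 9·4/31 + 16·2/31 + 25·1/31
 = 16/31 + 32/31 + 36/31 + 32/31 + 25/31
 = 141/31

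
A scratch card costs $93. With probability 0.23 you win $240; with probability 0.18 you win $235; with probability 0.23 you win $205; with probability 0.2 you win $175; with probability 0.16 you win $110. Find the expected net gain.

E[payout] = 240·0.23 + 235·0.18 + 205·0.23 + 175·0.2 + 110·0.16
 = 55.2 + 42.3 + 47.15 + 35 + 17.6
 = 197.25
Net = 197.25 - 93 = 104.25

104.25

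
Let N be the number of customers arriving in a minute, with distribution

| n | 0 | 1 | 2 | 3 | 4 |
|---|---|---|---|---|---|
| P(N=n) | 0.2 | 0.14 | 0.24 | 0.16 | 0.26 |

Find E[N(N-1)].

4.56

E[N(N-1)] = Σ n(n-1)·P(N=n)
 = 0·0.2 + 0·0.14 + 2·0.24 + 6·0.16 + 12·0.26
 = 0 + 0 + 0.48 + 0.96 + 3.12
 = 4.56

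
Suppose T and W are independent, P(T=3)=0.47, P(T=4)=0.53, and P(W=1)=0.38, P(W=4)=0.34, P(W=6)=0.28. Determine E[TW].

12.0726

E[TW] = Σ_t Σ_w tw · P(T=t)P(W=w)
 = 3·0.1786 + 12·0.1598 + 18·0.1316 + 4·0.2014 + 16·0.1802 + 24·0.1484
 = 0.5358 + 1.9176 + 2.3688 + 0.8056 + 2.8832 + 3.5616
 = 12.0726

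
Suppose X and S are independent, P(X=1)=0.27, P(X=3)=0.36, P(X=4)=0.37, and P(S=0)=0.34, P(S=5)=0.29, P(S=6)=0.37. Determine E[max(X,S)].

4.6322

E[max(X,S)] = Σ_x Σ_s max(x,s) · P(X=x)P(S=s)
 = 1·0.0918 + 5·0.0783 + 6·0.0999 + 3·0.1224 + 5·0.1044 + 6·0.1332 + 4·0.1258 + 5·0.1073 + 6·0.1369
 = 0.0918 + 0.3915 + 0.5994 + 0.3672 + 0.522 + 0.7992 + 0.5032 + 0.5365 + 0.8214
 = 4.6322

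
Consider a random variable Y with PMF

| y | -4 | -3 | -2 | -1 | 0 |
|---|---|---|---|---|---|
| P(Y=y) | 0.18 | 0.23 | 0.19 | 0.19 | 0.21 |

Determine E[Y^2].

5.9

E[Y^2] = Σ y^2·P(Y=y)
 = 16·0.18 + 9·0.23 + 4·0.19 + 1·0.19 + 0·0.21
 = 2.88 + 2.07 + 0.76 + 0.19 + 0
 = 5.9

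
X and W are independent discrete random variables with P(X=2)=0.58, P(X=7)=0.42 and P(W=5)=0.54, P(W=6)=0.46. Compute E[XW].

E[XW] = Σ_x Σ_w xw · P(X=x)P(W=w)
 = 10·0.3132 + 12·0.2668 + 35·0.2268 + 42·0.1932
 = 3.132 + 3.2016 + 7.938 + 8.1144
 = 22.386

22.386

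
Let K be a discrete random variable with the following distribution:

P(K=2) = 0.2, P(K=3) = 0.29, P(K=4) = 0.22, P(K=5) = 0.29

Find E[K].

E[K] = Σ k·P(K=k)
 = 2·0.2 + 3·0.29 + 4·0.22 + 5·0.29
 = 0.4 + 0.87 + 0.88 + 1.45
 = 3.6

3.6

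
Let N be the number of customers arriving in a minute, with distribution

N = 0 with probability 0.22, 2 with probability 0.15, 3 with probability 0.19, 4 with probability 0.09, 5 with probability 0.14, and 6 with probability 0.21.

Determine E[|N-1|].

2.63

E[|N-1|] = Σ |n-1|·P(N=n)
 = 1·0.22 + 1·0.15 + 2·0.19 + 3·0.09 + 4·0.14 + 5·0.21
 = 0.22 + 0.15 + 0.38 + 0.27 + 0.56 + 1.05
 = 2.63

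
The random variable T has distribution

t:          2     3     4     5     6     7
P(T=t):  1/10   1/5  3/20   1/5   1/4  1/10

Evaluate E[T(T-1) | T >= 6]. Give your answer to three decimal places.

P(T >= 6) = 1/4 + 1/10 = 7/20.
E[T(T-1) | T >= 6] = [30·1/4 + 42·1/10] / (7/20)
 = 117/10 / (7/20)
 = 234/7

33.429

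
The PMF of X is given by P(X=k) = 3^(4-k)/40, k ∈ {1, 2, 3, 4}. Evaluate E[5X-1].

6.25

E[5X-1] = Σ (5x-1)·P(X=x)
 = 4·27/40 + 9·9/40 + 14·3/40 + 19·1/40
 = 27/10 + 81/40 + 21/20 + 19/40
 = 25/4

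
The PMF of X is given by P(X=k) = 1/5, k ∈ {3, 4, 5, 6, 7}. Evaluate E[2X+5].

15

E[2X+5] = Σ (2x+5)·P(X=x)
 = 11·1/5 + 13·1/5 + 15·1/5 + 17·1/5 + 19·1/5
 = 11/5 + 13/5 + 3 + 17/5 + 19/5
 = 15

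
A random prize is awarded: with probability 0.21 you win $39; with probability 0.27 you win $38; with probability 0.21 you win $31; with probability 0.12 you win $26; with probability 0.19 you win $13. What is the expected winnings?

E[payout] = 39·0.21 + 38·0.27 + 31·0.21 + 26·0.12 + 13·0.19
 = 8.19 + 10.26 + 6.51 + 3.12 + 2.47
 = 30.55

30.55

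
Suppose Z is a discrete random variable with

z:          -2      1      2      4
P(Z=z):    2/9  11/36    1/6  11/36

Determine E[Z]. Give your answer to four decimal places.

1.4167

E[Z] = Σ z·P(Z=z)
 = (-2)·2/9 + 1·11/36 + 2·1/6 + 4·11/36
 = (-4/9) + 11/36 + 1/3 + 11/9
 = 17/12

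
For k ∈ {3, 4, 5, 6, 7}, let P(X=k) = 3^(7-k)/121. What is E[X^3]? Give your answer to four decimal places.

E[X^3] = Σ x^3·P(X=x)
 = 27·81/121 + 64·27/121 + 125·9/121 + 216·3/121 + 343·1/121
 = 2187/121 + 1728/121 + 1125/121 + 648/121 + 343/121
 = 6031/121

49.8430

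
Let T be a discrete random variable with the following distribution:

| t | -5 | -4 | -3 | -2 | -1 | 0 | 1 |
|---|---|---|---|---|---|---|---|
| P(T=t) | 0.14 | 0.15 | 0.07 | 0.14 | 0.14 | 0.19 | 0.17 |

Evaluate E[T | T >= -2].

-0.390625

P(T >= -2) = 0.14 + 0.14 + 0.19 + 0.17 = 0.64.
E[T | T >= -2] = [(-2)·0.14 + (-1)·0.14 + 0·0.19 + 1·0.17] / 0.64
 = -0.25 / 0.64
 = -25/64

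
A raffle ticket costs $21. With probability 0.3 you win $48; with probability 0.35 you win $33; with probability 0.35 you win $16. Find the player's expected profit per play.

E[payout] = 48·0.3 + 33·0.35 + 16·0.35
 = 14.4 + 11.55 + 5.6
 = 31.55
Net = 31.55 - 21 = 10.55

10.55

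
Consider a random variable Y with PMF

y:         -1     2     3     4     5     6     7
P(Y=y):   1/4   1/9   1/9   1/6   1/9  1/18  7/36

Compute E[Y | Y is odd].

P(Y is odd) = 1/4 + 1/9 + 1/9 + 7/36 = 2/3.
E[Y | Y is odd] = [(-1)·1/4 + 3·1/9 + 5·1/9 + 7·7/36] / (2/3)
 = 2 / (2/3)
 = 3

3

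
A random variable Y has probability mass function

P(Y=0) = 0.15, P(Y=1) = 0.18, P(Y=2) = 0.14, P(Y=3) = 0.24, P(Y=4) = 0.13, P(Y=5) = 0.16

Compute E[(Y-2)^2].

2.98

E[(Y-2)^2] = Σ (y-2)^2·P(Y=y)
 = 4·0.15 + 1·0.18 + 0·0.14 + 1·0.24 + 4·0.13 + 9·0.16
 = 0.6 + 0.18 + 0 + 0.24 + 0.52 + 1.44
 = 2.98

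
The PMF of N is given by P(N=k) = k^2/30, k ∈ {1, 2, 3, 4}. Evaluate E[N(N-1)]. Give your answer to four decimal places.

8.4667

E[N(N-1)] = Σ n(n-1)·P(N=n)
 = 0·1/30 + 2·2/15 + 6·3/10 + 12·8/15
 = 0 + 4/15 + 9/5 + 32/5
 = 127/15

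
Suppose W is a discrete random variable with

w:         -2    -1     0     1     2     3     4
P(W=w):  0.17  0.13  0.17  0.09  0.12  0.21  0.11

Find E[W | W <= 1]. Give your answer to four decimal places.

P(W <= 1) = 0.17 + 0.13 + 0.17 + 0.09 = 0.56.
E[W | W <= 1] = [(-2)·0.17 + (-1)·0.13 + 0·0.17 + 1·0.09] / 0.56
 = -0.38 / 0.56
 = -19/28

-0.6786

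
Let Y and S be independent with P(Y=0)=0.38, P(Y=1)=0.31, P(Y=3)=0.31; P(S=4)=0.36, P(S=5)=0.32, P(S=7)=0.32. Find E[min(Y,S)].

E[min(Y,S)] = Σ_y Σ_s min(y,s) · P(Y=y)P(S=s)
 = 0·0.1368 + 0·0.1216 + 0·0.1216 + 1·0.1116 + 1·0.0992 + 1·0.0992 + 3·0.1116 + 3·0.0992 + 3·0.0992
 = 0 + 0 + 0 + 0.1116 + 0.0992 + 0.0992 + 0.3348 + 0.2976 + 0.2976
 = 1.24

1.24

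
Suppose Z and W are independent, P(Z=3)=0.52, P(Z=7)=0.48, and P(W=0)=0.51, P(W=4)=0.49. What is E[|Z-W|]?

3.4696

E[|Z-W|] = Σ_z Σ_w |z-w| · P(Z=z)P(W=w)
 = 3·0.2652 + 1·0.2548 + 7·0.2448 + 3·0.2352
 = 0.7956 + 0.2548 + 1.7136 + 0.7056
 = 3.4696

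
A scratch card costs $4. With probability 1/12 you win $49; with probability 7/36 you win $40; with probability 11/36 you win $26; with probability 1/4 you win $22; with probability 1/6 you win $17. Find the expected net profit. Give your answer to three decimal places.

24.139

E[payout] = 49·1/12 + 40·7/36 + 26·11/36 + 22·1/4 + 17·1/6
 = 49/12 + 70/9 + 143/18 + 11/2 + 17/6
 = 1013/36
Net = 1013/36 - 4 = 869/36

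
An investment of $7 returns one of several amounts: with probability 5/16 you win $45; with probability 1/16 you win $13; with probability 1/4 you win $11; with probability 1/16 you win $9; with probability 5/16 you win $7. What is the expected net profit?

13.375

E[payout] = 45·5/16 + 13·1/16 + 11·1/4 + 9·1/16 + 7·5/16
 = 225/16 + 13/16 + 11/4 + 9/16 + 35/16
 = 163/8
Net = 163/8 - 7 = 107/8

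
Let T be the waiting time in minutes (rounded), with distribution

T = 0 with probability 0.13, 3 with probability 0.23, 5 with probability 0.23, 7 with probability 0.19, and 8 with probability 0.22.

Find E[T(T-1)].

E[T(T-1)] = Σ t(t-1)·P(T=t)
 = 0·0.13 + 6·0.23 + 20·0.23 + 42·0.19 + 56·0.22
 = 0 + 1.38 + 4.6 + 7.98 + 12.32
 = 26.28

26.28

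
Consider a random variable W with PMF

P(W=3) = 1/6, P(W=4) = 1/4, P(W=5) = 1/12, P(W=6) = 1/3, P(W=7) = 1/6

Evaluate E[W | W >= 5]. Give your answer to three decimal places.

6.143

P(W >= 5) = 1/12 + 1/3 + 1/6 = 7/12.
E[W | W >= 5] = [5·1/12 + 6·1/3 + 7·1/6] / (7/12)
 = 43/12 / (7/12)
 = 43/7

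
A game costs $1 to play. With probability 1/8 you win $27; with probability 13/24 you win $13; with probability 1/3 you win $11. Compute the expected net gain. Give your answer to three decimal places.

E[payout] = 27·1/8 + 13·13/24 + 11·1/3
 = 27/8 + 169/24 + 11/3
 = 169/12
Net = 169/12 - 1 = 157/12

13.083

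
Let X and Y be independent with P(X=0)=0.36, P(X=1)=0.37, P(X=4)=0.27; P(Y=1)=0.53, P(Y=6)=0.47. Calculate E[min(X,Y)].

E[min(X,Y)] = Σ_x Σ_y min(x,y) · P(X=x)P(Y=y)
 = 0·0.1908 + 0·0.1692 + 1·0.1961 + 1·0.1739 + 1·0.1431 + 4·0.1269
 = 0 + 0 + 0.1961 + 0.1739 + 0.1431 + 0.5076
 = 1.0207

1.0207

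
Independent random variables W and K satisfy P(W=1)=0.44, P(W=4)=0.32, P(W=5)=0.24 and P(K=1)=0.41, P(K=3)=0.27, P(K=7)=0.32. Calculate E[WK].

10.1032

E[WK] = Σ_w Σ_k wk · P(W=w)P(K=k)
 = 1·0.1804 + 3·0.1188 + 7·0.1408 + 4·0.1312 + 12·0.0864 + 28·0.1024 + 5·0.0984 + 15·0.0648 + 35·0.0768
 = 0.1804 + 0.3564 + 0.9856 + 0.5248 + 1.0368 + 2.8672 + 0.492 + 0.972 + 2.688
 = 10.1032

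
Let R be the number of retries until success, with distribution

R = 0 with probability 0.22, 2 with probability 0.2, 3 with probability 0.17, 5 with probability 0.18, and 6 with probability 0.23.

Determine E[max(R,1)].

3.41

E[max(R,1)] = Σ max(r,1)·P(R=r)
 = 1·0.22 + 2·0.2 + 3·0.17 + 5·0.18 + 6·0.23
 = 0.22 + 0.4 + 0.51 + 0.9 + 1.38
 = 3.41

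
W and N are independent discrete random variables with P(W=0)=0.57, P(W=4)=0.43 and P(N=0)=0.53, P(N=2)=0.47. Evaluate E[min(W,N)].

E[min(W,N)] = Σ_w Σ_n min(w,n) · P(W=w)P(N=n)
 = 0·0.3021 + 0·0.2679 + 0·0.2279 + 2·0.2021
 = 0 + 0 + 0 + 0.4042
 = 0.4042

0.4042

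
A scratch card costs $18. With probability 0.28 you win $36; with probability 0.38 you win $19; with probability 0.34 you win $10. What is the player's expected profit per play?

E[payout] = 36·0.28 + 19·0.38 + 10·0.34
 = 10.08 + 7.22 + 3.4
 = 20.7
Net = 20.7 - 18 = 2.7

2.7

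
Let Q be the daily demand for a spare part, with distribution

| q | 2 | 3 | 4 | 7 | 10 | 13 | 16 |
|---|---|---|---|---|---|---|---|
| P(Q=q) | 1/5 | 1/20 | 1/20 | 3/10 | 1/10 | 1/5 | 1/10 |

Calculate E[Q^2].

86.15

E[Q^2] = Σ q^2·P(Q=q)
 = 4·1/5 + 9·1/20 + 16·1/20 + 49·3/10 + 100·1/10 + 169·1/5 + 256·1/10
 = 4/5 + 9/20 + 4/5 + 147/10 + 10 + 169/5 + 128/5
 = 1723/20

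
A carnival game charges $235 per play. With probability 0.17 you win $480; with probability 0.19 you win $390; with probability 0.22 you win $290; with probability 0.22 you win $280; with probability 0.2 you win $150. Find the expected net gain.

E[payout] = 480·0.17 + 390·0.19 + 290·0.22 + 280·0.22 + 150·0.2
 = 81.6 + 74.1 + 63.8 + 61.6 + 30
 = 311.1
Net = 311.1 - 235 = 76.1

76.1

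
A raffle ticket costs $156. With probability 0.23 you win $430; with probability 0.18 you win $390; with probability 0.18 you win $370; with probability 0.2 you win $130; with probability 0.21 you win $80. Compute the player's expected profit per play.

E[payout] = 430·0.23 + 390·0.18 + 370·0.18 + 130·0.2 + 80·0.21
 = 98.9 + 70.2 + 66.6 + 26 + 16.8
 = 278.5
Net = 278.5 - 156 = 122.5

122.5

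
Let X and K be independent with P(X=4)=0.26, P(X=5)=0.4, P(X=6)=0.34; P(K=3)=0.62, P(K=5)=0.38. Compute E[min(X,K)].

E[min(X,K)] = Σ_x Σ_k min(x,k) · P(X=x)P(K=k)
 = 3·0.1612 + 4·0.0988 + 3·0.248 + 5·0.152 + 3·0.2108 + 5·0.1292
 = 0.4836 + 0.3952 + 0.744 + 0.76 + 0.6324 + 0.646
 = 3.6612

3.6612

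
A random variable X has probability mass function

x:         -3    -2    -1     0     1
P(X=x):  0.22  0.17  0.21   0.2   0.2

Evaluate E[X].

-1.01

E[X] = Σ x·P(X=x)
 = (-3)·0.22 + (-2)·0.17 + (-1)·0.21 + 0·0.2 + 1·0.2
 = (-0.66) + (-0.34) + (-0.21) + 0 + 0.2
 = -1.01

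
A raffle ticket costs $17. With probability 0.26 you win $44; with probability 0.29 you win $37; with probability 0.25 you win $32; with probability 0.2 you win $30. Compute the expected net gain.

19.17

E[payout] = 44·0.26 + 37·0.29 + 32·0.25 + 30·0.2
 = 11.44 + 10.73 + 8 + 6
 = 36.17
Net = 36.17 - 17 = 19.17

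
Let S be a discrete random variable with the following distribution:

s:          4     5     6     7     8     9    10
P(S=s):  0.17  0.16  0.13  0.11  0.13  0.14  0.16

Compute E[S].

E[S] = Σ s·P(S=s)
 = 4·0.17 + 5·0.16 + 6·0.13 + 7·0.11 + 8·0.13 + 9·0.14 + 10·0.16
 = 0.68 + 0.8 + 0.78 + 0.77 + 1.04 + 1.26 + 1.6
 = 6.93

6.93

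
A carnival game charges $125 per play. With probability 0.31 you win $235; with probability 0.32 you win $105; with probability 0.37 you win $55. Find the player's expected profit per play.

E[payout] = 235·0.31 + 105·0.32 + 55·0.37
 = 72.85 + 33.6 + 20.35
 = 126.8
Net = 126.8 - 125 = 1.8

1.8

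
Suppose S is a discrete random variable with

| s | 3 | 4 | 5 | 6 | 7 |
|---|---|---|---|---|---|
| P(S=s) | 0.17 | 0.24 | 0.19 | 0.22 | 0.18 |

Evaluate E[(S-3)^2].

5.86

E[(S-3)^2] = Σ (s-3)^2·P(S=s)
 = 0·0.17 + 1·0.24 + 4·0.19 + 9·0.22 + 16·0.18
 = 0 + 0.24 + 0.76 + 1.98 + 2.88
 = 5.86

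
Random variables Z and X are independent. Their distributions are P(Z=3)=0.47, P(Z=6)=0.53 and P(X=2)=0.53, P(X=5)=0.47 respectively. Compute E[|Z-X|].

2.0636

E[|Z-X|] = Σ_z Σ_x |z-x| · P(Z=z)P(X=x)
 = 1·0.2491 + 2·0.2209 + 4·0.2809 + 1·0.2491
 = 0.2491 + 0.4418 + 1.1236 + 0.2491
 = 2.0636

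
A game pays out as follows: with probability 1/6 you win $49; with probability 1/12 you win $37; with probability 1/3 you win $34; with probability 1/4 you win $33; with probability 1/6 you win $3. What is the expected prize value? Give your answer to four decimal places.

31.3333

E[payout] = 49·1/6 + 37·1/12 + 34·1/3 + 33·1/4 + 3·1/6
 = 49/6 + 37/12 + 34/3 + 33/4 + 1/2
 = 94/3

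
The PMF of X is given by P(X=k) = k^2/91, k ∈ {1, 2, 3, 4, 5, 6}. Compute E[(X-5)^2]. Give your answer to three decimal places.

1.538

E[(X-5)^2] = Σ (x-5)^2·P(X=x)
 = 16·1/91 + 9·4/91 + 4·9/91 + 1·16/91 + 0·25/91 + 1·36/91
 = 16/91 + 36/91 + 36/91 + 16/91 + 0 + 36/91
 = 20/13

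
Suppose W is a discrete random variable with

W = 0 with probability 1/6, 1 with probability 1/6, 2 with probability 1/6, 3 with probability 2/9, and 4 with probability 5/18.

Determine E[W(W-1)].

5

E[W(W-1)] = Σ w(w-1)·P(W=w)
 = 0·1/6 + 0·1/6 + 2·1/6 + 6·2/9 + 12·5/18
 = 0 + 0 + 1/3 + 4/3 + 10/3
 = 5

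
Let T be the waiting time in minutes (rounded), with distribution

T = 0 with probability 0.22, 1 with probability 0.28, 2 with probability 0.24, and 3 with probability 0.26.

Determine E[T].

1.54

E[T] = Σ t·P(T=t)
 = 0·0.22 + 1·0.28 + 2·0.24 + 3·0.26
 = 0 + 0.28 + 0.48 + 0.78
 = 1.54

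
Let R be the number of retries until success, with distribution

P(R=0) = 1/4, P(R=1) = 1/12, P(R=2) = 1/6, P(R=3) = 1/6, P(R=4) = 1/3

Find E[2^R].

E[2^R] = Σ 2^r·P(R=r)
 = 1·1/4 + 2·1/12 + 4·1/6 + 8·1/6 + 16·1/3
 = 1/4 + 1/6 + 2/3 + 4/3 + 16/3
 = 31/4

7.75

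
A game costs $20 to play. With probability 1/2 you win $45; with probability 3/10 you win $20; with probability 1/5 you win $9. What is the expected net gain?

E[payout] = 45·1/2 + 20·3/10 + 9·1/5
 = 45/2 + 6 + 9/5
 = 303/10
Net = 303/10 - 20 = 103/10

10.3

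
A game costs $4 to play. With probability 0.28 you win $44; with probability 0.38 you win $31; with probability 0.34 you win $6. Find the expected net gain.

22.14

E[payout] = 44·0.28 + 31·0.38 + 6·0.34
 = 12.32 + 11.78 + 2.04
 = 26.14
Net = 26.14 - 4 = 22.14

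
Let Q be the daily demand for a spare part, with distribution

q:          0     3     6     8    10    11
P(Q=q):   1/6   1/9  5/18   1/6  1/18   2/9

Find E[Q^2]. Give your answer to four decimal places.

E[Q^2] = Σ q^2·P(Q=q)
 = 0·1/6 + 9·1/9 + 36·5/18 + 64·1/6 + 100·1/18 + 121·2/9
 = 0 + 1 + 10 + 32/3 + 50/9 + 242/9
 = 487/9

54.1111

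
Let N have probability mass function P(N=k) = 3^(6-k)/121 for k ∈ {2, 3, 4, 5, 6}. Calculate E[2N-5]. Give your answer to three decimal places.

-0.041

E[2N-5] = Σ (2n-5)·P(N=n)
 = (-1)·81/121 + 1·27/121 + 3·9/121 + 5·3/121 + 7·1/121
 = (-81/121) + 27/121 + 27/121 + 15/121 + 7/121
 = -5/121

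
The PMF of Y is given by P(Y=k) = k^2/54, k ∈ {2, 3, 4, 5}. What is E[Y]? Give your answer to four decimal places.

4.1481

E[Y] = Σ y·P(Y=y)
 = 2·2/27 + 3·1/6 + 4·8/27 + 5·25/54
 = 4/27 + 1/2 + 32/27 + 125/54
 = 112/27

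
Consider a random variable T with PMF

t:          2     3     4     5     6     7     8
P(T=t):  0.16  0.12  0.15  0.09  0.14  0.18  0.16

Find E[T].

E[T] = Σ t·P(T=t)
 = 2·0.16 + 3·0.12 + 4·0.15 + 5·0.09 + 6·0.14 + 7·0.18 + 8·0.16
 = 0.32 + 0.36 + 0.6 + 0.45 + 0.84 + 1.26 + 1.28
 = 5.11

5.11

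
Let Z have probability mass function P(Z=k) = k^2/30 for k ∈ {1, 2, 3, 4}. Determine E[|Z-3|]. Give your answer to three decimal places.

E[|Z-3|] = Σ |z-3|·P(Z=z)
 = 2·1/30 + 1·2/15 + 0·3/10 + 1·8/15
 = 1/15 + 2/15 + 0 + 8/15
 = 11/15

0.733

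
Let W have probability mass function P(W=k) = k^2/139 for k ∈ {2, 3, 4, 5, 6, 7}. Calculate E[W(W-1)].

E[W(W-1)] = Σ w(w-1)·P(W=w)
 = 2·4/139 + 6·9/139 + 12·16/139 + 20·25/139 + 30·36/139 + 42·49/139
 = 8/139 + 54/139 + 192/139 + 500/139 + 1080/139 + 2058/139
 = 28

28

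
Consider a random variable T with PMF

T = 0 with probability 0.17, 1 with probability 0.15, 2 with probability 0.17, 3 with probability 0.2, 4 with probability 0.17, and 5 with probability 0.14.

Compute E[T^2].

8.85

E[T^2] = Σ t^2·P(T=t)
 = 0·0.17 + 1·0.15 + 4·0.17 + 9·0.2 + 16·0.17 + 25·0.14
 = 0 + 0.15 + 0.68 + 1.8 + 2.72 + 3.5
 = 8.85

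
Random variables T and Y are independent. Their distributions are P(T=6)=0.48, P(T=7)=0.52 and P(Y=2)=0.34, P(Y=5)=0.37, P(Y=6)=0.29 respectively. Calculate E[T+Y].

10.79

E[T+Y] = Σ_t Σ_y (t+y) · P(T=t)P(Y=y)
 = 8·0.1632 + 11·0.1776 + 12·0.1392 + 9·0.1768 + 12·0.1924 + 13·0.1508
 = 1.3056 + 1.9536 + 1.6704 + 1.5912 + 2.3088 + 1.9604
 = 10.79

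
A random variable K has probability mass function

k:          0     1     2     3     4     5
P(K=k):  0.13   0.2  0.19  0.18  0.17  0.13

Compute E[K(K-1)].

6.1

E[K(K-1)] = Σ k(k-1)·P(K=k)
 = 0·0.13 + 0·0.2 + 2·0.19 + 6·0.18 + 12·0.17 + 20·0.13
 = 0 + 0 + 0.38 + 1.08 + 2.04 + 2.6
 = 6.1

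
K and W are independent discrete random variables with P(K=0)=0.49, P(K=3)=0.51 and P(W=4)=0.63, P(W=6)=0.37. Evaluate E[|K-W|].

E[|K-W|] = Σ_k Σ_w |k-w| · P(K=k)P(W=w)
 = 4·0.3087 + 6·0.1813 + 1·0.3213 + 3·0.1887
 = 1.2348 + 1.0878 + 0.3213 + 0.5661
 = 3.21

3.21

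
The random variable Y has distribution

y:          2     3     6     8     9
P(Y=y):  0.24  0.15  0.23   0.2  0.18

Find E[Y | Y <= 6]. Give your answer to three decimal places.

P(Y <= 6) = 0.24 + 0.15 + 0.23 = 0.62.
E[Y | Y <= 6] = [2·0.24 + 3·0.15 + 6·0.23] / 0.62
 = 2.31 / 0.62
 = 231/62

3.726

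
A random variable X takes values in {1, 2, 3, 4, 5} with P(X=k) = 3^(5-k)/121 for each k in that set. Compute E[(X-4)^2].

7

E[(X-4)^2] = Σ (x-4)^2·P(X=x)
 = 9·81/121 + 4·27/121 + 1·9/121 + 0·3/121 + 1·1/121
 = 729/121 + 108/121 + 9/121 + 0 + 1/121
 = 7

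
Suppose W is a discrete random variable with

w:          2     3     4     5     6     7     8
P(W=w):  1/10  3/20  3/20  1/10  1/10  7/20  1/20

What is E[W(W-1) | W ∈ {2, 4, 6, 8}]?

P(W ∈ {2, 4, 6, 8}) = 1/10 + 3/20 + 1/10 + 1/20 = 2/5.
E[W(W-1) | W ∈ {2, 4, 6, 8}] = [2·1/10 + 12·3/20 + 30·1/10 + 56·1/20] / (2/5)
 = 39/5 / (2/5)
 = 39/2

19.5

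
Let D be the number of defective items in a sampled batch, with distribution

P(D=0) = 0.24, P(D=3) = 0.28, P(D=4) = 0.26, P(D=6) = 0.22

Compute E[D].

E[D] = Σ d·P(D=d)
 = 0·0.24 + 3·0.28 + 4·0.26 + 6·0.22
 = 0 + 0.84 + 1.04 + 1.32
 = 3.2

3.2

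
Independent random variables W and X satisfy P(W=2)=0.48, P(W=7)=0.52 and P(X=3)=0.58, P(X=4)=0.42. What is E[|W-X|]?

2.5432

E[|W-X|] = Σ_w Σ_x |w-x| · P(W=w)P(X=x)
 = 1·0.2784 + 2·0.2016 + 4·0.3016 + 3·0.2184
 = 0.2784 + 0.4032 + 1.2064 + 0.6552
 = 2.5432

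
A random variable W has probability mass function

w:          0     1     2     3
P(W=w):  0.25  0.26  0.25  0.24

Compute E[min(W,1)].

E[min(W,1)] = Σ min(w,1)·P(W=w)
 = 0·0.25 + 1·0.26 + 1·0.25 + 1·0.24
 = 0 + 0.26 + 0.25 + 0.24
 = 0.75

0.75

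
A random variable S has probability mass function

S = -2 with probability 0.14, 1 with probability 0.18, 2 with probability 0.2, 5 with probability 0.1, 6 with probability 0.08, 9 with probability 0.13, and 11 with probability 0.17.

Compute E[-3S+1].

-11.96

E[-3S+1] = Σ (-3s+1)·P(S=s)
 = 7·0.14 + (-2)·0.18 + (-5)·0.2 + (-14)·0.1 + (-17)·0.08 + (-26)·0.13 + (-32)·0.17
 = 0.98 + (-0.36) + (-1) + (-1.4) + (-1.36) + (-3.38) + (-5.44)
 = -11.96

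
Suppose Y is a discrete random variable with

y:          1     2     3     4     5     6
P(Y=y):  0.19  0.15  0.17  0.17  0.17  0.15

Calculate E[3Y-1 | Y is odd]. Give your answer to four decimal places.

P(Y is odd) = 0.19 + 0.17 + 0.17 = 0.53.
E[3Y-1 | Y is odd] = [2·0.19 + 8·0.17 + 14·0.17] / 0.53
 = 4.12 / 0.53
 = 412/53

7.7736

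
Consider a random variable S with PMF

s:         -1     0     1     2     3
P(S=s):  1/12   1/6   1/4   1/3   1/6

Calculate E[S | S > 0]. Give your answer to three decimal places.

1.889

P(S > 0) = 1/4 + 1/3 + 1/6 = 3/4.
E[S | S > 0] = [1·1/4 + 2·1/3 + 3·1/6] / (3/4)
 = 17/12 / (3/4)
 = 17/9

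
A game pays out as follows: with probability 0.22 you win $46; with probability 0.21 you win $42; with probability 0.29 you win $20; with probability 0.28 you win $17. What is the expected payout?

E[payout] = 46·0.22 + 42·0.21 + 20·0.29 + 17·0.28
 = 10.12 + 8.82 + 5.8 + 4.76
 = 29.5

29.5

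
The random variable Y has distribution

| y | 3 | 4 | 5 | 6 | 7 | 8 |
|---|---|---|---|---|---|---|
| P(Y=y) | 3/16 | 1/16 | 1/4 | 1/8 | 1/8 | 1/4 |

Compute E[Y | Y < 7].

4.5

P(Y < 7) = 3/16 + 1/16 + 1/4 + 1/8 = 5/8.
E[Y | Y < 7] = [3·3/16 + 4·1/16 + 5·1/4 + 6·1/8] / (5/8)
 = 45/16 / (5/8)
 = 9/2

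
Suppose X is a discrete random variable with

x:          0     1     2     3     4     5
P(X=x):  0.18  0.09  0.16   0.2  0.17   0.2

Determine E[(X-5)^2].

E[(X-5)^2] = Σ (x-5)^2·P(X=x)
 = 25·0.18 + 16·0.09 + 9·0.16 + 4·0.2 + 1·0.17 + 0·0.2
 = 4.5 + 1.44 + 1.44 + 0.8 + 0.17 + 0
 = 8.35

8.35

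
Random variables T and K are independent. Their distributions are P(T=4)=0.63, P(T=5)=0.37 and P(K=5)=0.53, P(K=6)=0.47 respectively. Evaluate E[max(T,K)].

5.47

E[max(T,K)] = Σ_t Σ_k max(t,k) · P(T=t)P(K=k)
 = 5·0.3339 + 6·0.2961 + 5·0.1961 + 6·0.1739
 = 1.6695 + 1.7766 + 0.9805 + 1.0434
 = 5.47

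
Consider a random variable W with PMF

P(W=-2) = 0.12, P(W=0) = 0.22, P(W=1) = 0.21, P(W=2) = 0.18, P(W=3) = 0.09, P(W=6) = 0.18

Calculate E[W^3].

E[W^3] = Σ w^3·P(W=w)
 = (-8)·0.12 + 0·0.22 + 1·0.21 + 8·0.18 + 27·0.09 + 216·0.18
 = (-0.96) + 0 + 0.21 + 1.44 + 2.43 + 38.88
 = 42

42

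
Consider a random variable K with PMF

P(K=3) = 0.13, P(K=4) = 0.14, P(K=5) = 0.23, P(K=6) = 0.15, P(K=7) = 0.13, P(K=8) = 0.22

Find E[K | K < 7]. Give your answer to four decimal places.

P(K < 7) = 0.13 + 0.14 + 0.23 + 0.15 = 0.65.
E[K | K < 7] = [3·0.13 + 4·0.14 + 5·0.23 + 6·0.15] / 0.65
 = 3 / 0.65
 = 60/13

4.6154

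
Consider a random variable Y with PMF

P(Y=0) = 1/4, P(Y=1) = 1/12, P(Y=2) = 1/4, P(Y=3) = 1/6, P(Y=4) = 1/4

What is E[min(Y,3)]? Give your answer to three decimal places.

1.833

E[min(Y,3)] = Σ min(y,3)·P(Y=y)
 = 0·1/4 + 1·1/12 + 2·1/4 + 3·1/6 + 3·1/4
 = 0 + 1/12 + 1/2 + 1/2 + 3/4
 = 11/6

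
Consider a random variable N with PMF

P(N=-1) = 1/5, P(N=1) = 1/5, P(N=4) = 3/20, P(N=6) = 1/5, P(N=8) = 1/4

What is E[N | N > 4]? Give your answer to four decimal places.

P(N > 4) = 1/5 + 1/4 = 9/20.
E[N | N > 4] = [6·1/5 + 8·1/4] / (9/20)
 = 16/5 / (9/20)
 = 64/9

7.1111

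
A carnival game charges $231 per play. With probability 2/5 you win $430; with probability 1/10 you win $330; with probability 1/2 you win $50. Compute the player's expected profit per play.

-1

E[payout] = 430·2/5 + 330·1/10 + 50·1/2
 = 172 + 33 + 25
 = 230
Net = 230 - 231 = -1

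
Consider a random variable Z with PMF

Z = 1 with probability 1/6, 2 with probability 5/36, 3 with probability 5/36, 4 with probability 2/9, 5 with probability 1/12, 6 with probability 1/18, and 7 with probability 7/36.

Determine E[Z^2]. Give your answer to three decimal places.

E[Z^2] = Σ z^2·P(Z=z)
 = 1·1/6 + 4·5/36 + 9·5/36 + 16·2/9 + 25·1/12 + 36·1/18 + 49·7/36
 = 1/6 + 5/9 + 5/4 + 32/9 + 25/12 + 2 + 343/36
 = 689/36

19.139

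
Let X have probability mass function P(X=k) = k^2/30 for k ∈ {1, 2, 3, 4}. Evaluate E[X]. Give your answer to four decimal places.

E[X] = Σ x·P(X=x)
 = 1·1/30 + 2·2/15 + 3·3/10 + 4·8/15
 = 1/30 + 4/15 + 9/10 + 32/15
 = 10/3

3.3333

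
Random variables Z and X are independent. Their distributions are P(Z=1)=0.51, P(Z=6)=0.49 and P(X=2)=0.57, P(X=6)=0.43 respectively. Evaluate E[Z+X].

7.17

E[Z+X] = Σ_z Σ_x (z+x) · P(Z=z)P(X=x)
 = 3·0.2907 + 7·0.2193 + 8·0.2793 + 12·0.2107
 = 0.8721 + 1.5351 + 2.2344 + 2.5284
 = 7.17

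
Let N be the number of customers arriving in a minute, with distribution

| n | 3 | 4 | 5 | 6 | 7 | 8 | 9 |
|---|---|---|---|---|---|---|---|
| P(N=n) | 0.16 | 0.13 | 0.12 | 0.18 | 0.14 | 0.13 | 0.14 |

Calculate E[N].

E[N] = Σ n·P(N=n)
 = 3·0.16 + 4·0.13 + 5·0.12 + 6·0.18 + 7·0.14 + 8·0.13 + 9·0.14
 = 0.48 + 0.52 + 0.6 + 1.08 + 0.98 + 1.04 + 1.26
 = 5.96

5.96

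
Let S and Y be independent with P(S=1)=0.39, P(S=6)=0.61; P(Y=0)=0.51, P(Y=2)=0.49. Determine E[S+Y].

5.03

E[S+Y] = Σ_s Σ_y (s+y) · P(S=s)P(Y=y)
 = 1·0.1989 + 3·0.1911 + 6·0.3111 + 8·0.2989
 = 0.1989 + 0.5733 + 1.8666 + 2.3912
 = 5.03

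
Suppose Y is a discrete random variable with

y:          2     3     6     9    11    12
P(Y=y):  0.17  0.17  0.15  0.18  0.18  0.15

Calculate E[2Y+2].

16.3

E[2Y+2] = Σ (2y+2)·P(Y=y)
 = 6·0.17 + 8·0.17 + 14·0.15 + 20·0.18 + 24·0.18 + 26·0.15
 = 1.02 + 1.36 + 2.1 + 3.6 + 4.32 + 3.9
 = 16.3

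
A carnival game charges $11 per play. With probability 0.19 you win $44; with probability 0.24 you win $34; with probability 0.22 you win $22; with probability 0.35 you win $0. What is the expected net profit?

10.36

E[payout] = 44·0.19 + 34·0.24 + 22·0.22 + 0·0.35
 = 8.36 + 8.16 + 4.84 + 0
 = 21.36
Net = 21.36 - 11 = 10.36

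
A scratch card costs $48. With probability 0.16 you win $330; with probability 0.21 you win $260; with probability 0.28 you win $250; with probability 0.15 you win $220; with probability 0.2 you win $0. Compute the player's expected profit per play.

E[payout] = 330·0.16 + 260·0.21 + 250·0.28 + 220·0.15 + 0·0.2
 = 52.8 + 54.6 + 70 + 33 + 0
 = 210.4
Net = 210.4 - 48 = 162.4

162.4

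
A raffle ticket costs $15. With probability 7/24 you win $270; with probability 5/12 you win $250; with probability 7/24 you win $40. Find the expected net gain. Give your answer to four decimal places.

E[payout] = 270·7/24 + 250·5/12 + 40·7/24
 = 315/4 + 625/6 + 35/3
 = 2335/12
Net = 2335/12 - 15 = 2155/12

179.5833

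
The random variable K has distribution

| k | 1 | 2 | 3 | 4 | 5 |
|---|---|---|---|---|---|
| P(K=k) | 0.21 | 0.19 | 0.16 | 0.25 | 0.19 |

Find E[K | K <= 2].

1.475

P(K <= 2) = 0.21 + 0.19 = 0.4.
E[K | K <= 2] = [1·0.21 + 2·0.19] / 0.4
 = 0.59 / 0.4
 = 59/40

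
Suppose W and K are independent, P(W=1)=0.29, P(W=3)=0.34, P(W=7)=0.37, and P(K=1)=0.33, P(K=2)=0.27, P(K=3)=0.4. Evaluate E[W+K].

E[W+K] = Σ_w Σ_k (w+k) · P(W=w)P(K=k)
 = 2·0.0957 + 3·0.0783 + 4·0.116 + 4·0.1122 + 5·0.0918 + 6·0.136 + 8·0.1221 + 9·0.0999 + 10·0.148
 = 0.1914 + 0.2349 + 0.464 + 0.4488 + 0.459 + 0.816 + 0.9768 + 0.8991 + 1.48
 = 5.97

5.97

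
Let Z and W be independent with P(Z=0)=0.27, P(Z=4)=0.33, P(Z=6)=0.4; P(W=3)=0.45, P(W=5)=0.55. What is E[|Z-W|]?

E[|Z-W|] = Σ_z Σ_w |z-w| · P(Z=z)P(W=w)
 = 3·0.1215 + 5·0.1485 + 1·0.1485 + 1·0.1815 + 3·0.18 + 1·0.22
 = 0.3645 + 0.7425 + 0.1485 + 0.1815 + 0.54 + 0.22
 = 2.197

2.197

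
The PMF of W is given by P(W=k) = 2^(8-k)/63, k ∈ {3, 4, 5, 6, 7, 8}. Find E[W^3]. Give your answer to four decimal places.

78.5714

E[W^3] = Σ w^3·P(W=w)
 = 27·32/63 + 64·16/63 + 125·8/63 + 216·4/63 + 343·2/63 + 512·1/63
 = 96/7 + 1024/63 + 1000/63 + 96/7 + 98/9 + 512/63
 = 550/7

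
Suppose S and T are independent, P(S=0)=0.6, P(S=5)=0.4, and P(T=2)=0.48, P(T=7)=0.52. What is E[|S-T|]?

3.752

E[|S-T|] = Σ_s Σ_t |s-t| · P(S=s)P(T=t)
 = 2·0.288 + 7·0.312 + 3·0.192 + 2·0.208
 = 0.576 + 2.184 + 0.576 + 0.416
 = 3.752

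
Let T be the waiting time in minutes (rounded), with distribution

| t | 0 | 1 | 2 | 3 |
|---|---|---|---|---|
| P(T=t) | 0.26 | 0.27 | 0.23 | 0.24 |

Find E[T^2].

E[T^2] = Σ t^2·P(T=t)
 = 0·0.26 + 1·0.27 + 4·0.23 + 9·0.24
 = 0 + 0.27 + 0.92 + 2.16
 = 3.35

3.35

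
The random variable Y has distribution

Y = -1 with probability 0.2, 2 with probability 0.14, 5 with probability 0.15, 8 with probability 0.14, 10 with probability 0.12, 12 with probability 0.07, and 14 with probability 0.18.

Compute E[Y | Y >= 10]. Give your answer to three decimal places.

12.324

P(Y >= 10) = 0.12 + 0.07 + 0.18 = 0.37.
E[Y | Y >= 10] = [10·0.12 + 12·0.07 + 14·0.18] / 0.37
 = 4.56 / 0.37
 = 456/37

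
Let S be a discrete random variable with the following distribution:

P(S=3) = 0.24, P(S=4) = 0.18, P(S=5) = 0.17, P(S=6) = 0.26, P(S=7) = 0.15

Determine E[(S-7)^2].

6.4

E[(S-7)^2] = Σ (s-7)^2·P(S=s)
 = 16·0.24 + 9·0.18 + 4·0.17 + 1·0.26 + 0·0.15
 = 3.84 + 1.62 + 0.68 + 0.26 + 0
 = 6.4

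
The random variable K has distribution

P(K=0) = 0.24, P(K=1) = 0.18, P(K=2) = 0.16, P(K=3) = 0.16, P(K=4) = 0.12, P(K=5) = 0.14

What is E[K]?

E[K] = Σ k·P(K=k)
 = 0·0.24 + 1·0.18 + 2·0.16 + 3·0.16 + 4·0.12 + 5·0.14
 = 0 + 0.18 + 0.32 + 0.48 + 0.48 + 0.7
 = 2.16

2.16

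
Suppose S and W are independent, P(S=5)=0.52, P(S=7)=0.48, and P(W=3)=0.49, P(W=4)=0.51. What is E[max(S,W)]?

5.96

E[max(S,W)] = Σ_s Σ_w max(s,w) · P(S=s)P(W=w)
 = 5·0.2548 + 5·0.2652 + 7·0.2352 + 7·0.2448
 = 1.274 + 1.326 + 1.6464 + 1.7136
 = 5.96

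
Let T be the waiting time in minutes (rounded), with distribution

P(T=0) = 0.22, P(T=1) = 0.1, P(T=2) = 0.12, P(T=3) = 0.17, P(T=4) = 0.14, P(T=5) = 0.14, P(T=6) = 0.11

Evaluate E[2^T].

16.02

E[2^T] = Σ 2^t·P(T=t)
 = 1·0.22 + 2·0.1 + 4·0.12 + 8·0.17 + 16·0.14 + 32·0.14 + 64·0.11
 = 0.22 + 0.2 + 0.48 + 1.36 + 2.24 + 4.48 + 7.04
 = 16.02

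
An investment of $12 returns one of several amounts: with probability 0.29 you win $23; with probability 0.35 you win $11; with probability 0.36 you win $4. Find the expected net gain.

E[payout] = 23·0.29 + 11·0.35 + 4·0.36
 = 6.67 + 3.85 + 1.44
 = 11.96
Net = 11.96 - 12 = -0.04

-0.04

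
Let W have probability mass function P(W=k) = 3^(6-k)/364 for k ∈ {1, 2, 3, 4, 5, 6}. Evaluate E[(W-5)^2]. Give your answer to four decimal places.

E[(W-5)^2] = Σ (w-5)^2·P(W=w)
 = 16·243/364 + 9·81/364 + 4·27/364 + 1·9/364 + 0·3/364 + 1·1/364
 = 972/91 + 729/364 + 27/91 + 9/364 + 0 + 1/364
 = 4735/364

13.0082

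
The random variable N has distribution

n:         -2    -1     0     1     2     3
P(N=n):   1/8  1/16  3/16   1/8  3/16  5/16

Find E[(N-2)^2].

3.75

E[(N-2)^2] = Σ (n-2)^2·P(N=n)
 = 16·1/8 + 9·1/16 + 4·3/16 + 1·1/8 + 0·3/16 + 1·5/16
 = 2 + 9/16 + 3/4 + 1/8 + 0 + 5/16
 = 15/4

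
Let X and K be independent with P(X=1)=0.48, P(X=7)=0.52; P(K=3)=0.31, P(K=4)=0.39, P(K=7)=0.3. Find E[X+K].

8.71

E[X+K] = Σ_x Σ_k (x+k) · P(X=x)P(K=k)
 = 4·0.1488 + 5·0.1872 + 8·0.144 + 10·0.1612 + 11·0.2028 + 14·0.156
 = 0.5952 + 0.936 + 1.152 + 1.612 + 2.2308 + 2.184
 = 8.71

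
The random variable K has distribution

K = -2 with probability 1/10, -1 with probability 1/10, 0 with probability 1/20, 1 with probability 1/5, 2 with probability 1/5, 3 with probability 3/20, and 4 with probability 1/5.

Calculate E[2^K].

E[2^K] = Σ 2^k·P(K=k)
 = 1/4·1/10 + 1/2·1/10 + 1·1/20 + 2·1/5 + 4·1/5 + 8·3/20 + 16·1/5
 = 1/40 + 1/20 + 1/20 + 2/5 + 4/5 + 6/5 + 16/5
 = 229/40

5.725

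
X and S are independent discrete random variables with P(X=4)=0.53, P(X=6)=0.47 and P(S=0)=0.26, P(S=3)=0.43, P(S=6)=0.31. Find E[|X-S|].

E[|X-S|] = Σ_x Σ_s |x-s| · P(X=x)P(S=s)
 = 4·0.1378 + 1·0.2279 + 2·0.1643 + 6·0.1222 + 3·0.2021 + 0·0.1457
 = 0.5512 + 0.2279 + 0.3286 + 0.7332 + 0.6063 + 0
 = 2.4472

2.4472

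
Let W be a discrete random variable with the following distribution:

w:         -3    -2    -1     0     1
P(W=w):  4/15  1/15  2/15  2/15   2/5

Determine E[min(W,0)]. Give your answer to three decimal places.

E[min(W,0)] = Σ min(w,0)·P(W=w)
 = (-3)·4/15 + (-2)·1/15 + (-1)·2/15 + 0·2/15 + 0·2/5
 = (-4/5) + (-2/15) + (-2/15) + 0 + 0
 = -16/15

-1.067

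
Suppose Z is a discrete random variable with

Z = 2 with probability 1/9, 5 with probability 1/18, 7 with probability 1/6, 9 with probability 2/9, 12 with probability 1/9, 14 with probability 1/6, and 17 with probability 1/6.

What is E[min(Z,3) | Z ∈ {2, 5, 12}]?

P(Z ∈ {2, 5, 12}) = 1/9 + 1/18 + 1/9 = 5/18.
E[min(Z,3) | Z ∈ {2, 5, 12}] = [2·1/9 + 3·1/18 + 3·1/9] / (5/18)
 = 13/18 / (5/18)
 = 13/5

2.6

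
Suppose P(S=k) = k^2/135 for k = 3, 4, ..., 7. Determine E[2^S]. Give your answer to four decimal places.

71.8815

E[2^S] = Σ 2^s·P(S=s)
 = 8·1/15 + 16·16/135 + 32·5/27 + 64·4/15 + 128·49/135
 = 8/15 + 256/135 + 160/27 + 256/15 + 6272/135
 = 9704/135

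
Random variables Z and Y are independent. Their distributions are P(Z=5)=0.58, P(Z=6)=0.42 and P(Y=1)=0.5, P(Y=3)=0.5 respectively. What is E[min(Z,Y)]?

2

E[min(Z,Y)] = Σ_z Σ_y min(z,y) · P(Z=z)P(Y=y)
 = 1·0.29 + 3·0.29 + 1·0.21 + 3·0.21
 = 0.29 + 0.87 + 0.21 + 0.63
 = 2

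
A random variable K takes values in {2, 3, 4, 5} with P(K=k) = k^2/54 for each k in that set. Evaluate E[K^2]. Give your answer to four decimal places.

E[K^2] = Σ k^2·P(K=k)
 = 4·2/27 + 9·1/6 + 16·8/27 + 25·25/54
 = 8/27 + 3/2 + 128/27 + 625/54
 = 163/9

18.1111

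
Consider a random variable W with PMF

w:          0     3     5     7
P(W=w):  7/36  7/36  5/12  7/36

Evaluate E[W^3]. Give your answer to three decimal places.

124.028

E[W^3] = Σ w^3·P(W=w)
 = 0·7/36 + 27·7/36 + 125·5/12 + 343·7/36
 = 0 + 21/4 + 625/12 + 2401/36
 = 4465/36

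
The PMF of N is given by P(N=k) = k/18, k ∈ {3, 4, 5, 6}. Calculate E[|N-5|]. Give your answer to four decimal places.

0.8889

E[|N-5|] = Σ |n-5|·P(N=n)
 = 2·1/6 + 1·2/9 + 0·5/18 + 1·1/3
 = 1/3 + 2/9 + 0 + 1/3
 = 8/9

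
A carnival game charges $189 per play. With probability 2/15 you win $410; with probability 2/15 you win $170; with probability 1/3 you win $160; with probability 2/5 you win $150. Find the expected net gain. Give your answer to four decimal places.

1.6667

E[payout] = 410·2/15 + 170·2/15 + 160·1/3 + 150·2/5
 = 164/3 + 68/3 + 160/3 + 60
 = 572/3
Net = 572/3 - 189 = 5/3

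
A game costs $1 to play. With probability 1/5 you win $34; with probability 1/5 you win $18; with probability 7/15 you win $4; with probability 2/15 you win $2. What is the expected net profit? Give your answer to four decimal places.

E[payout] = 34·1/5 + 18·1/5 + 4·7/15 + 2·2/15
 = 34/5 + 18/5 + 28/15 + 4/15
 = 188/15
Net = 188/15 - 1 = 173/15

11.5333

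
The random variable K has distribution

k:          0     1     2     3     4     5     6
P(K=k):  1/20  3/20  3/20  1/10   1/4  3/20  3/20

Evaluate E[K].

3.4

E[K] = Σ k·P(K=k)
 = 0·1/20 + 1·3/20 + 2·3/20 + 3·1/10 + 4·1/4 + 5·3/20 + 6·3/20
 = 0 + 3/20 + 3/10 + 3/10 + 1 + 3/4 + 9/10
 = 17/5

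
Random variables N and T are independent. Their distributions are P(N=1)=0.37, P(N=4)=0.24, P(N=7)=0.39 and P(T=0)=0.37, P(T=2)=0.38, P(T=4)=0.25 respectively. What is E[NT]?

7.1456

E[NT] = Σ_n Σ_t nt · P(N=n)P(T=t)
 = 0·0.1369 + 2·0.1406 + 4·0.0925 + 0·0.0888 + 8·0.0912 + 16·0.06 + 0·0.1443 + 14·0.1482 + 28·0.0975
 = 0 + 0.2812 + 0.37 + 0 + 0.7296 + 0.96 + 0 + 2.0748 + 2.73
 = 7.1456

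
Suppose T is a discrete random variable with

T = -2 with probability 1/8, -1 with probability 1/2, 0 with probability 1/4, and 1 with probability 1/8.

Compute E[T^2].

1.125

E[T^2] = Σ t^2·P(T=t)
 = 4·1/8 + 1·1/2 + 0·1/4 + 1·1/8
 = 1/2 + 1/2 + 0 + 1/8
 = 9/8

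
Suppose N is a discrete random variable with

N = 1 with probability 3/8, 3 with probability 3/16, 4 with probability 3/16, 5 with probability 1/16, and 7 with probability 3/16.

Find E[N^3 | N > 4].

288.5

P(N > 4) = 1/16 + 3/16 = 1/4.
E[N^3 | N > 4] = [125·1/16 + 343·3/16] / (1/4)
 = 577/8 / (1/4)
 = 577/2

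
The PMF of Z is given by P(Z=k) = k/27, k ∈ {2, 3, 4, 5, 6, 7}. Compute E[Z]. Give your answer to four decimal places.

E[Z] = Σ z·P(Z=z)
 = 2·2/27 + 3·1/9 + 4·4/27 + 5·5/27 + 6·2/9 + 7·7/27
 = 4/27 + 1/3 + 16/27 + 25/27 + 4/3 + 49/27
 = 139/27

5.1481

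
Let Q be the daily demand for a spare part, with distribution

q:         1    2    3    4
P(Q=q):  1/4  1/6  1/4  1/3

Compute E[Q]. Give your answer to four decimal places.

E[Q] = Σ q·P(Q=q)
 = 1·1/4 + 2·1/6 + 3·1/4 + 4·1/3
 = 1/4 + 1/3 + 3/4 + 4/3
 = 8/3

2.6667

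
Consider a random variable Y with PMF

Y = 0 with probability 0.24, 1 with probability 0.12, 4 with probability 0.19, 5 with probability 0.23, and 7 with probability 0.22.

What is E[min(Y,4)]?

2.68

E[min(Y,4)] = Σ min(y,4)·P(Y=y)
 = 0·0.24 + 1·0.12 + 4·0.19 + 4·0.23 + 4·0.22
 = 0 + 0.12 + 0.76 + 0.92 + 0.88
 = 2.68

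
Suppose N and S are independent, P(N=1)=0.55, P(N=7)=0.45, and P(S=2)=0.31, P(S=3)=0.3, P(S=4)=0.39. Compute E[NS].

11.396

E[NS] = Σ_n Σ_s ns · P(N=n)P(S=s)
 = 2·0.1705 + 3·0.165 + 4·0.2145 + 14·0.1395 + 21·0.135 + 28·0.1755
 = 0.341 + 0.495 + 0.858 + 1.953 + 2.835 + 4.914
 = 11.396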